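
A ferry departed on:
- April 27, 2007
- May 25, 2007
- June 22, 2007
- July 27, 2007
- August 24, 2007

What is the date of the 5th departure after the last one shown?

All dates are Fridays, 28, 28, 35, 28 days apart.
Specifically, the 4th Friday of each month.
September 2007 — 4th Friday is September 28, 2007.
October 2007 — 4th Friday is October 26, 2007.
November 2007 — 4th Friday is November 23, 2007.
December 2007 — 4th Friday is December 28, 2007.
January 2008 — 4th Friday is January 25, 2008.

January 25, 2008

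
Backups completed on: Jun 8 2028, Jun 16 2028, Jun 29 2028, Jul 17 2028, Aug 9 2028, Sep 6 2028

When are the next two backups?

Oct 9 2028, Nov 16 2028

Gaps: 8, 13, 18, 23, 28 days — each gap is 5 larger than the previous one.
Next gap: 33 days. Sep 6 2028 + 33 days = Oct 9 2028.
Next gap: 38 days. Oct 9 2028 + 38 days = Nov 16 2028.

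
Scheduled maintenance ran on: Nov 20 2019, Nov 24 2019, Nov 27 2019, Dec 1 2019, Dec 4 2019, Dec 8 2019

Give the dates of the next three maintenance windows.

Gaps: 4, 3, 4, 3, 4 days — not constant, but cyclic with period 2.
The events fall on every Wednesday and Sunday.
Next Wednesday: Dec 11 2019.
The following Sunday is Dec 15 2019.
Next Wednesday: Dec 18 2019.

Dec 11 2019, Dec 15 2019, Dec 18 2019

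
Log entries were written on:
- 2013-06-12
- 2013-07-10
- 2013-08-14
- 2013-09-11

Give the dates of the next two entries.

These are Wednesdays at 28- or 35-day spacing (28, 35, 28).
The pattern: 2nd Wednesday of the month.
October 2013 — 2nd Wednesday is 2013-10-09.
November 2013 — 2nd Wednesday is 2013-11-13.

2013-10-09, 2013-11-13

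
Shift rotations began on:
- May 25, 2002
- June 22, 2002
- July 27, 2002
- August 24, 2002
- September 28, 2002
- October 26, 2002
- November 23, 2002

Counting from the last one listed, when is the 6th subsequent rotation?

May 24, 2003

All dates are Saturdays, 28, 35, 28, 35, 28, 28 days apart.
Specifically, the 4th Saturday of each month.
December 2002 — 4th Saturday is December 28, 2002.
January 2003 — 4th Saturday is January 25, 2003.
February 2003 — 4th Saturday is February 22, 2003.
March 2003 — 4th Saturday is March 22, 2003.
4th Saturday of April 2003: April 26, 2003.
May 2003 — 4th Saturday is May 24, 2003.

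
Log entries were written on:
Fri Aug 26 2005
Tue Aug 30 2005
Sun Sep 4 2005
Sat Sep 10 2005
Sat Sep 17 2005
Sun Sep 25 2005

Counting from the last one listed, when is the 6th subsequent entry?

Gaps: 4, 5, 6, 7, 8 days — each gap is 1 larger than the previous one.
Next gap: 9 days. Sun Sep 25 2005 + 9 days = Tue Oct 4 2005.
Next gap: 10 days. Tue Oct 4 2005 + 10 days = Fri Oct 14 2005.
Next gap: 11 days. Fri Oct 14 2005 + 11 days = Tue Oct 25 2005.
Next gap: 12 days. Tue Oct 25 2005 + 12 days = Sun Nov 6 2005.
Next gap: 13 days. Sun Nov 6 2005 + 13 days = Sat Nov 19 2005.
Next gap: 14 days. Sat Nov 19 2005 + 14 days = Sat Dec 3 2005.

Sat Dec 3 2005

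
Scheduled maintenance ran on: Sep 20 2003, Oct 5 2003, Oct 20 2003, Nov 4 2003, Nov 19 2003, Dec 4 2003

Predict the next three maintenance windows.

Gaps between consecutive events: 15, 15, 15, 15, 15 days — a constant 15-day interval.
Dec 4 2003 + 15 days = Dec 19 2003.
Dec 19 2003 + 15 days = Jan 3 2004.
Jan 3 2004 + 15 days = Jan 18 2004.

Dec 19 2003, Jan 3 2004, Jan 18 2004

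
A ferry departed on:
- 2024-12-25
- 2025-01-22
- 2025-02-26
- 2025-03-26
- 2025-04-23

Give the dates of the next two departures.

2025-05-28, 2025-06-25

All dates are Wednesdays, 28, 35, 28, 28 days apart.
Specifically, the 4th Wednesday of each month.
4th Wednesday of May 2025: 2025-05-28.
4th Wednesday of June 2025: 2025-06-25.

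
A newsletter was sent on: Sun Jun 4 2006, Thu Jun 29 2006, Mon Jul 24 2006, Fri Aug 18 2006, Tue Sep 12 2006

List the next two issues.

Sat Oct 7 2006, Wed Nov 1 2006

Every event comes 25 days after the last (25, 25, 25, 25).
Tue Sep 12 2006 + 25 days = Sat Oct 7 2006.
Sat Oct 7 2006 + 25 days = Wed Nov 1 2006.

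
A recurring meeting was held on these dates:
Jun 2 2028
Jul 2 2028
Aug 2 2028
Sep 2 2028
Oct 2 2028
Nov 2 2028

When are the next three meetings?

Dec 2 2028, Jan 2 2029, Feb 2 2029

The day-of-month is always 2 (30, 31, 31, 30, 31 days between events).
So this recurs on the 2nd of each month.
Next: December 2028 → Dec 2 2028.
Next: January 2029 → Jan 2 2029.
Next: February 2029 → Feb 2 2029.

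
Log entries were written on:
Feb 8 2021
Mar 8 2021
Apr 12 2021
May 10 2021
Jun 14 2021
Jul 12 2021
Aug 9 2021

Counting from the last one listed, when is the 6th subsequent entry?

All dates are Mondays, 28, 35, 28, 35, 28, 28 days apart.
Specifically, the 2nd Monday of each month.
September 2021 — 2nd Monday is Sep 13 2021.
October 2021 — 2nd Monday is Oct 11 2021.
2nd Monday of November 2021: Nov 8 2021.
2nd Monday of December 2021: Dec 13 2021.
2nd Monday of January 2022: Jan 10 2022.
February 2022 — 2nd Monday is Feb 14 2022.

Feb 14 2022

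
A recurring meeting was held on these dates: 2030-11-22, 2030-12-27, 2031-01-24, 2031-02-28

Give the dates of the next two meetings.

2031-03-28, 2031-04-25

All dates are Fridays, 35, 28, 35 days apart.
Specifically, the 4th Friday of each month.
March 2031 — 4th Friday is 2031-03-28.
4th Friday of April 2031: 2031-04-25.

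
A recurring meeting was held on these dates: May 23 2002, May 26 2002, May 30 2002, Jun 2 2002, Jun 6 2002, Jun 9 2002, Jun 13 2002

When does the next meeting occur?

The gap pattern 3, 4, 3, 4, 3, 4 repeats every 2 events.
These are the Thursdays and Sundays of each week.
Next Sunday: Jun 16 2002.

Jun 16 2002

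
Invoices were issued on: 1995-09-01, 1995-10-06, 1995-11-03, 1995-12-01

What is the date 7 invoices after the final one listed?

All dates are Fridays, 35, 28, 28 days apart.
Specifically, the 1st Friday of each month.
1st Friday of January 1996: 1996-01-05.
1st Friday of February 1996: 1996-02-02.
1st Friday of March 1996: 1996-03-01.
1st Friday of April 1996: 1996-04-05.
May 1996 — 1st Friday is 1996-05-03.
June 1996 — 1st Friday is 1996-06-07.
July 1996 — 1st Friday is 1996-07-05.

1996-07-05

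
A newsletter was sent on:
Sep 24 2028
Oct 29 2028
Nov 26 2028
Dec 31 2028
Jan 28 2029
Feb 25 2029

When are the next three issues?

Mar 25 2029, Apr 29 2029, May 27 2029

Every date is a Sunday; gaps 35, 28, 35, 28, 28 days.
Each is the last Sunday of its month (at least one falls on the 29th or later, ruling out '4th Sunday').
March 2029 ends with Sunday Mar 25 2029.
April 2029 ends with Sunday Apr 29 2029.
Last Sunday of May 2029: May 27 2029.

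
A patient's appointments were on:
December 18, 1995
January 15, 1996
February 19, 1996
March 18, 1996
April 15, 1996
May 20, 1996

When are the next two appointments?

These are Mondays at 28- or 35-day spacing (28, 35, 28, 28, 35).
The pattern: 3rd Monday of the month.
June 1996 — 3rd Monday is June 17, 1996.
3rd Monday of July 1996: July 15, 1996.

June 17, 1996; July 15, 1996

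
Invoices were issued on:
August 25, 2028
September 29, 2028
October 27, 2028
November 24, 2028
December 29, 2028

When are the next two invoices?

January 26, 2029; February 23, 2029

Every date is a Friday; gaps 35, 28, 28, 35 days.
Each is the last Friday of its month (at least one falls on the 29th or later, ruling out '4th Friday').
Last Friday of January 2029: January 26, 2029.
February 2029 ends with Friday February 23, 2029.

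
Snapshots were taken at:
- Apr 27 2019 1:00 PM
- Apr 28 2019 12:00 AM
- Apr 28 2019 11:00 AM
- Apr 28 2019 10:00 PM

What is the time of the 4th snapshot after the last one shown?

Gaps: 11, 11, 11 hours — each event is 11 hours after the previous one.
Apr 28 2019 10:00 PM + 11 h = Apr 29 2019 9:00 AM.
Apr 29 2019 9:00 AM + 11 h = Apr 29 2019 8:00 PM.
Apr 29 2019 8:00 PM + 11 h = Apr 30 2019 7:00 AM.
Apr 30 2019 7:00 AM + 11 h = Apr 30 2019 6:00 PM.

Apr 30 2019 6:00 PM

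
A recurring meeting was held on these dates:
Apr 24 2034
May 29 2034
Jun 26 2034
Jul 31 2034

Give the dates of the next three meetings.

Every date is a Monday; gaps 35, 28, 35 days.
Each is the last Monday of its month (at least one falls on the 29th or later, ruling out '4th Monday').
Last Monday of August 2034: Aug 28 2034.
September 2034 ends with Monday Sep 25 2034.
October 2034 ends with Monday Oct 30 2034.

Aug 28 2034, Sep 25 2034, Oct 30 2034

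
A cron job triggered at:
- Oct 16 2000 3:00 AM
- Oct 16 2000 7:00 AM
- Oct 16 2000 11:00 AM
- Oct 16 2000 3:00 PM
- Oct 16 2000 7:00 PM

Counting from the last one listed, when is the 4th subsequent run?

The interval is a steady 4 hours (4, 4, 4, 4).
Oct 16 2000 7:00 PM + 4 h = Oct 16 2000 11:00 PM.
Oct 16 2000 11:00 PM + 4 h = Oct 17 2000 3:00 AM.
Oct 17 2000 3:00 AM + 4 h = Oct 17 2000 7:00 AM.
Oct 17 2000 7:00 AM + 4 h = Oct 17 2000 11:00 AM.

Oct 17 2000 11:00 AM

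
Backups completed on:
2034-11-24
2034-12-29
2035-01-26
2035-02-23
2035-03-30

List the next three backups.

2035-04-27, 2035-05-25, 2035-06-29

These are Fridays with 35, 28, 28, 35-day gaps.
Each is the final Friday of its month — 2034-12-29 is past the 28th, so '4th Friday' doesn't fit.
April 2035 ends with Friday 2035-04-27.
Last Friday of May 2035: 2035-05-25.
June 2035 ends with Friday 2035-06-29.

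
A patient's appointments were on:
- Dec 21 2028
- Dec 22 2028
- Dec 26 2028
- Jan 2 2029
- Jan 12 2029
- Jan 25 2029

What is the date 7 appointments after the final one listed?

Jul 19 2029

The spacing grows by 3 each time: 1, 4, 7, 10, 13 days.
Next gap: 16 days. Jan 25 2029 + 16 days = Feb 10 2029.
Next gap: 19 days. Feb 10 2029 + 19 days = Mar 1 2029.
Next gap: 22 days. Mar 1 2029 + 22 days = Mar 23 2029.
Next gap: 25 days. Mar 23 2029 + 25 days = Apr 17 2029.
Next gap: 28 days. Apr 17 2029 + 28 days = May 15 2029.
Next gap: 31 days. May 15 2029 + 31 days = Jun 15 2029.
Next gap: 34 days. Jun 15 2029 + 34 days = Jul 19 2029.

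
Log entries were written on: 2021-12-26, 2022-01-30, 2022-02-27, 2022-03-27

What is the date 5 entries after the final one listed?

2022-08-28

These are Sundays with 35, 28, 28-day gaps.
Each is the final Sunday of its month — 2022-01-30 is past the 28th, so '4th Sunday' doesn't fit.
Last Sunday of April 2022: 2022-04-24.
May 2022 ends with Sunday 2022-05-29.
Last Sunday of June 2022: 2022-06-26.
Last Sunday of July 2022: 2022-07-31.
August 2022 ends with Sunday 2022-08-28.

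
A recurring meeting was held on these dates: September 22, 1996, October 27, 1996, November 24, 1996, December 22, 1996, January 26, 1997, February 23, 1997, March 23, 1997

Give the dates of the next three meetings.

All dates are Sundays, 35, 28, 28, 35, 28, 28 days apart.
Specifically, the 4th Sunday of each month.
April 1997 — 4th Sunday is April 27, 1997.
4th Sunday of May 1997: May 25, 1997.
4th Sunday of June 1997: June 22, 1997.

April 27, 1997; May 25, 1997; June 22, 1997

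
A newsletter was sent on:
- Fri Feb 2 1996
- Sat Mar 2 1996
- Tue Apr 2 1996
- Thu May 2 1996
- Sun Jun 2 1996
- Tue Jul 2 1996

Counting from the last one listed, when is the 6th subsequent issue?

Thu Jan 2 1997

Each date is the 2nd; the gaps (29, 31, 30, 31, 30) track the month lengths.
The rule is the 2nd of each month.
Next: August 1996 → Fri Aug 2 1996.
September 1996: Mon Sep 2 1996.
October 1996: Wed Oct 2 1996.
November 1996: Sat Nov 2 1996.
Next: December 1996 → Mon Dec 2 1996.
January 1997: Thu Jan 2 1997.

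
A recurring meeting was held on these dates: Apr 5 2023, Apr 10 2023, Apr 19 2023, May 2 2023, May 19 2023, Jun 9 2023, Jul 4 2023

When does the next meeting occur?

Aug 2 2023

Intervals are 5, 9, 13, 17, 21, 25 days — an arithmetic progression with common difference 4.
Next gap: 29 days. Jul 4 2023 + 29 days = Aug 2 2023.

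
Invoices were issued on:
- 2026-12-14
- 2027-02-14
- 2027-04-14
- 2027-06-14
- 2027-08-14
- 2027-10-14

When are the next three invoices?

Gaps: 62, 59, 61, 61, 61 days — not constant. Every event is on the 14th of the month.
Pattern: the 14th of every 2 months.
December 2027: 2027-12-14.
February 2028: 2028-02-14.
Next: April 2028 → 2028-04-14.

2027-12-14, 2028-02-14, 2028-04-14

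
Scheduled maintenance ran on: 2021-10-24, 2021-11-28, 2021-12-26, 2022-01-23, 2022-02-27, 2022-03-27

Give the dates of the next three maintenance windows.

2022-04-24, 2022-05-22, 2022-06-26

These are Sundays at 28- or 35-day spacing (35, 28, 28, 35, 28).
The pattern: 4th Sunday of the month.
April 2022 — 4th Sunday is 2022-04-24.
May 2022 — 4th Sunday is 2022-05-22.
4th Sunday of June 2022: 2022-06-26.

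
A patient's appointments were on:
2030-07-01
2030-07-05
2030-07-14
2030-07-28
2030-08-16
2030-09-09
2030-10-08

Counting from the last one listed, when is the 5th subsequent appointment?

Gaps: 4, 9, 14, 19, 24, 29 days — each gap is 5 larger than the previous one.
Next gap: 34 days. 2030-10-08 + 34 days = 2030-11-11.
Next gap: 39 days. 2030-11-11 + 39 days = 2030-12-20.
Next gap: 44 days. 2030-12-20 + 44 days = 2031-02-02.
Next gap: 49 days. 2031-02-02 + 49 days = 2031-03-23.
Next gap: 54 days. 2031-03-23 + 54 days = 2031-05-16.

2031-05-16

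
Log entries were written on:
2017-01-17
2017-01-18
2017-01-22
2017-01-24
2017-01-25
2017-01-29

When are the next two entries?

2017-01-31, 2017-02-01

The gap pattern 1, 4, 2, 1, 4 repeats every 3 events.
These are the Tuesdays, Wednesdays and Sundays of each week.
Next Tuesday: 2017-01-31.
The following Wednesday is 2017-02-01.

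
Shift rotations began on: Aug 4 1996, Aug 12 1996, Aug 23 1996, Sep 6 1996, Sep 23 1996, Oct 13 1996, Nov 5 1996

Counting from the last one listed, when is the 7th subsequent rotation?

Intervals are 8, 11, 14, 17, 20, 23 days — an arithmetic progression with common difference 3.
Next gap: 26 days. Nov 5 1996 + 26 days = Dec 1 1996.
Next gap: 29 days. Dec 1 1996 + 29 days = Dec 30 1996.
Next gap: 32 days. Dec 30 1996 + 32 days = Jan 31 1997.
Next gap: 35 days. Jan 31 1997 + 35 days = Mar 7 1997.
Next gap: 38 days. Mar 7 1997 + 38 days = Apr 14 1997.
Next gap: 41 days. Apr 14 1997 + 41 days = May 25 1997.
Next gap: 44 days. May 25 1997 + 44 days = Jul 8 1997.

Jul 8 1997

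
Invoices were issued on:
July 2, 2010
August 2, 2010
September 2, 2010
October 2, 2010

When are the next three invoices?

Gaps: 31, 31, 30 days — not constant. Every event is on the 2nd of the month.
Pattern: the 2nd of each month.
Next: November 2010 → November 2, 2010.
December 2010: December 2, 2010.
Next: January 2011 → January 2, 2011.

November 2, 2010; December 2, 2010; January 2, 2011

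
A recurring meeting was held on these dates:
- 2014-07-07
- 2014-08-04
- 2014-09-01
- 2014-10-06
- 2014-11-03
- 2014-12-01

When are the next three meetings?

Gaps: 28, 28, 35, 28, 28 days — a mix of 28 and 35. Every date is a Monday.
Each is the 1st Monday of its month.
January 2015 — 1st Monday is 2015-01-05.
February 2015 — 1st Monday is 2015-02-02.
1st Monday of March 2015: 2015-03-02.

2015-01-05, 2015-02-02, 2015-03-02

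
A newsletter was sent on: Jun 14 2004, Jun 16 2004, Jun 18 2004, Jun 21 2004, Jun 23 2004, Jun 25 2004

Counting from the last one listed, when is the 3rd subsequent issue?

Every event lands on a Monday or Wednesday or Friday (gaps cycle 2, 2, 3, 2, 2).
So the schedule is: every Monday, Wednesday and Friday.
Next Monday: Jun 28 2004.
The following Wednesday is Jun 30 2004.
The following Friday is Jul 2 2004.

Jul 2 2004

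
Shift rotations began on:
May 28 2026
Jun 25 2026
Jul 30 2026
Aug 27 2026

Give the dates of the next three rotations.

Sep 24 2026, Oct 29 2026, Nov 26 2026

Every date is a Thursday; gaps 28, 35, 28 days.
Each is the last Thursday of its month (at least one falls on the 29th or later, ruling out '4th Thursday').
September 2026 ends with Thursday Sep 24 2026.
October 2026 ends with Thursday Oct 29 2026.
Last Thursday of November 2026: Nov 26 2026.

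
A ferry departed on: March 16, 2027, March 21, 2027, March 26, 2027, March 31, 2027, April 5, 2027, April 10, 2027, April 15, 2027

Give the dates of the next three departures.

April 20, 2027; April 25, 2027; April 30, 2027

Gaps between consecutive events: 5, 5, 5, 5, 5, 5 days — a constant 5-day interval.
April 15, 2027 + 5 days = April 20, 2027.
April 20, 2027 + 5 days = April 25, 2027.
April 25, 2027 + 5 days = April 30, 2027.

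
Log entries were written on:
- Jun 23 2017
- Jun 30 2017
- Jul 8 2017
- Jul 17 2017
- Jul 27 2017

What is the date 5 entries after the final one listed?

Gaps: 7, 8, 9, 10 days — each gap is 1 larger than the previous one.
Next gap: 11 days. Jul 27 2017 + 11 days = Aug 7 2017.
Next gap: 12 days. Aug 7 2017 + 12 days = Aug 19 2017.
Next gap: 13 days. Aug 19 2017 + 13 days = Sep 1 2017.
Next gap: 14 days. Sep 1 2017 + 14 days = Sep 15 2017.
Next gap: 15 days. Sep 15 2017 + 15 days = Sep 30 2017.

Sep 30 2017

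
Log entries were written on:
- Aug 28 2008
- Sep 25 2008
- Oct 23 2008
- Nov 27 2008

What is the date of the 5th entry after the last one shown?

Apr 23 2009

These are Thursdays at 28- or 35-day spacing (28, 28, 35).
The pattern: 4th Thursday of the month.
4th Thursday of December 2008: Dec 25 2008.
4th Thursday of January 2009: Jan 22 2009.
4th Thursday of February 2009: Feb 26 2009.
March 2009 — 4th Thursday is Mar 26 2009.
4th Thursday of April 2009: Apr 23 2009.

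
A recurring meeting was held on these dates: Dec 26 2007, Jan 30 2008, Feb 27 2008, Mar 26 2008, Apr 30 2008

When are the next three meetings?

May 28 2008, Jun 25 2008, Jul 30 2008

All Wednesdays; the gaps (35, 28, 28, 35) vary with month length.
This is the last Wednesday of each month.
Last Wednesday of May 2008: May 28 2008.
Last Wednesday of June 2008: Jun 25 2008.
Last Wednesday of July 2008: Jul 30 2008.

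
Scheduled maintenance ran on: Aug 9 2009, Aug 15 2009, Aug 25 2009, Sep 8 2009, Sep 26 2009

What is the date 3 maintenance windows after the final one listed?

Dec 13 2009

The spacing grows by 4 each time: 6, 10, 14, 18 days.
Next gap: 22 days. Sep 26 2009 + 22 days = Oct 18 2009.
Next gap: 26 days. Oct 18 2009 + 26 days = Nov 13 2009.
Next gap: 30 days. Nov 13 2009 + 30 days = Dec 13 2009.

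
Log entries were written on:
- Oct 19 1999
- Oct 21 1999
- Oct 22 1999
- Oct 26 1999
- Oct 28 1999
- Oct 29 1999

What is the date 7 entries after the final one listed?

The gap pattern 2, 1, 4, 2, 1 repeats every 3 events.
These are the Tuesdays, Thursdays and Fridays of each week.
Next Tuesday: Nov 2 1999.
Next Thursday: Nov 4 1999.
The following Friday is Nov 5 1999.
The following Tuesday is Nov 9 1999.
Next Thursday: Nov 11 1999.
Next Friday: Nov 12 1999.
Next Tuesday: Nov 16 1999.

Nov 16 1999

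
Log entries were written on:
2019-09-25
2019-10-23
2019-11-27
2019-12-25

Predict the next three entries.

2020-01-22, 2020-02-26, 2020-03-25

These are Wednesdays at 28- or 35-day spacing (28, 35, 28).
The pattern: 4th Wednesday of the month.
4th Wednesday of January 2020: 2020-01-22.
4th Wednesday of February 2020: 2020-02-26.
March 2020 — 4th Wednesday is 2020-03-25.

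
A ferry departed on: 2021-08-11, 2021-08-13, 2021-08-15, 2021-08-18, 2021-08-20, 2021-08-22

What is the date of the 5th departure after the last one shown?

2021-09-03

Gaps: 2, 2, 3, 2, 2 days — not constant, but cyclic with period 3.
The events fall on every Wednesday, Friday and Sunday.
Next Wednesday: 2021-08-25.
Next Friday: 2021-08-27.
The following Sunday is 2021-08-29.
The following Wednesday is 2021-09-01.
Next Friday: 2021-09-03.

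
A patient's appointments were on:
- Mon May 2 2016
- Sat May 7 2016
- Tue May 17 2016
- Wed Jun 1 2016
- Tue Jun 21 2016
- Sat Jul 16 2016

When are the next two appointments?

Mon Aug 15 2016, Mon Sep 19 2016

Intervals are 5, 10, 15, 20, 25 days — an arithmetic progression with common difference 5.
Next gap: 30 days. Sat Jul 16 2016 + 30 days = Mon Aug 15 2016.
Next gap: 35 days. Mon Aug 15 2016 + 35 days = Mon Sep 19 2016.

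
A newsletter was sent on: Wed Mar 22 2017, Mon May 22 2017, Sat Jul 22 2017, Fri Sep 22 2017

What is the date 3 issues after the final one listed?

The day-of-month is always 22 (61, 61, 62 days between events).
So this recurs on the 22nd of every 2 months.
November 2017: Wed Nov 22 2017.
January 2018: Mon Jan 22 2018.
Next: March 2018 → Thu Mar 22 2018.

Thu Mar 22 2018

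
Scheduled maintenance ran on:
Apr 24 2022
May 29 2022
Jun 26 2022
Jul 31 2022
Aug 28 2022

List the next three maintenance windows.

Every date is a Sunday; gaps 35, 28, 35, 28 days.
Each is the last Sunday of its month (at least one falls on the 29th or later, ruling out '4th Sunday').
September 2022 ends with Sunday Sep 25 2022.
Last Sunday of October 2022: Oct 30 2022.
Last Sunday of November 2022: Nov 27 2022.

Sep 25 2022, Oct 30 2022, Nov 27 2022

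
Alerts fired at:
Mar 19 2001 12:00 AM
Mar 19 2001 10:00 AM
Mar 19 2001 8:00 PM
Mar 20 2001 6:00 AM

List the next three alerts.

Gaps: 10, 10, 10 hours — each event is 10 hours after the previous one.
Mar 20 2001 6:00 AM + 10 h = Mar 20 2001 4:00 PM.
Mar 20 2001 4:00 PM + 10 h = Mar 21 2001 2:00 AM.
Mar 21 2001 2:00 AM + 10 h = Mar 21 2001 12:00 PM.

Mar 20 2001 4:00 PM, Mar 21 2001 2:00 AM, Mar 21 2001 12:00 PM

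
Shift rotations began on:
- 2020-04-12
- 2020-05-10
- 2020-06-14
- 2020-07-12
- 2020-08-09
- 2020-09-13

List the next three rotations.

All dates are Sundays, 28, 35, 28, 28, 35 days apart.
Specifically, the 2nd Sunday of each month.
October 2020 — 2nd Sunday is 2020-10-11.
2nd Sunday of November 2020: 2020-11-08.
December 2020 — 2nd Sunday is 2020-12-13.

2020-10-11, 2020-11-08, 2020-12-13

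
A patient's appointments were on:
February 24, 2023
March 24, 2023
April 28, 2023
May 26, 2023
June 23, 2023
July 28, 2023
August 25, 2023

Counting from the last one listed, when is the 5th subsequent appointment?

These are Fridays at 28- or 35-day spacing (28, 35, 28, 28, 35, 28).
The pattern: 4th Friday of the month.
4th Friday of September 2023: September 22, 2023.
4th Friday of October 2023: October 27, 2023.
4th Friday of November 2023: November 24, 2023.
4th Friday of December 2023: December 22, 2023.
4th Friday of January 2024: January 26, 2024.

January 26, 2024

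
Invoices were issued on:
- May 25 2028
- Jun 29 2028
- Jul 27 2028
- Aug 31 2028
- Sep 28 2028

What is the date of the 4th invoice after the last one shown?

Jan 25 2029

Every date is a Thursday; gaps 35, 28, 35, 28 days.
Each is the last Thursday of its month (at least one falls on the 29th or later, ruling out '4th Thursday').
October 2028 ends with Thursday Oct 26 2028.
November 2028 ends with Thursday Nov 30 2028.
December 2028 ends with Thursday Dec 28 2028.
Last Thursday of January 2029: Jan 25 2029.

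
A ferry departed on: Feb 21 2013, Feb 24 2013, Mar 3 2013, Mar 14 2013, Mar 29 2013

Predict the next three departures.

Apr 17 2013, May 10 2013, Jun 6 2013

The spacing grows by 4 each time: 3, 7, 11, 15 days.
Next gap: 19 days. Mar 29 2013 + 19 days = Apr 17 2013.
Next gap: 23 days. Apr 17 2013 + 23 days = May 10 2013.
Next gap: 27 days. May 10 2013 + 27 days = Jun 6 2013.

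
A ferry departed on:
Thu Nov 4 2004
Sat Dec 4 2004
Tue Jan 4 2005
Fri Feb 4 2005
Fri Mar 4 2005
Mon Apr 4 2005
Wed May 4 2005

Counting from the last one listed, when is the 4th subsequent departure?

Sun Sep 4 2005

The day-of-month is always 4 (30, 31, 31, 28, 31, 30 days between events).
So this recurs on the 4th of each month.
Next: June 2005 → Sat Jun 4 2005.
Next: July 2005 → Mon Jul 4 2005.
August 2005: Thu Aug 4 2005.
Next: September 2005 → Sun Sep 4 2005.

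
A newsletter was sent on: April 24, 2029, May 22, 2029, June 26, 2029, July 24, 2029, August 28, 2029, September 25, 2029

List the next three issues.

Gaps: 28, 35, 28, 35, 28 days — a mix of 28 and 35. Every date is a Tuesday.
Each is the 4th Tuesday of its month.
4th Tuesday of October 2029: October 23, 2029.
November 2029 — 4th Tuesday is November 27, 2029.
December 2029 — 4th Tuesday is December 25, 2029.

October 23, 2029; November 27, 2029; December 25, 2029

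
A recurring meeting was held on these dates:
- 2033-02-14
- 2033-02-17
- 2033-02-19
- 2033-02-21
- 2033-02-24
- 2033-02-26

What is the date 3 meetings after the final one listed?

Every event lands on a Monday or Thursday or Saturday (gaps cycle 3, 2, 2, 3, 2).
So the schedule is: every Monday, Thursday and Saturday.
Next Monday: 2033-02-28.
The following Thursday is 2033-03-03.
Next Saturday: 2033-03-05.

2033-03-05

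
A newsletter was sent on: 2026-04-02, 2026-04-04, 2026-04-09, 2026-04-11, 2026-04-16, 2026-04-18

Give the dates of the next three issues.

2026-04-23, 2026-04-25, 2026-04-30

Gaps: 2, 5, 2, 5, 2 days — not constant, but cyclic with period 2.
The events fall on every Thursday and Saturday.
Next Thursday: 2026-04-23.
Next Saturday: 2026-04-25.
The following Thursday is 2026-04-30.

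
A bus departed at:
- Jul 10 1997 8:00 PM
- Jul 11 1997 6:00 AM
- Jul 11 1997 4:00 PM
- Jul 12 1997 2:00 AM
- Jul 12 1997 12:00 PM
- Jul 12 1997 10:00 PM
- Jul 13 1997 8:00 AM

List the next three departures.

Jul 13 1997 6:00 PM, Jul 14 1997 4:00 AM, Jul 14 1997 2:00 PM

Gaps: 10, 10, 10, 10, 10, 10 hours — each event is 10 hours after the previous one.
Jul 13 1997 8:00 AM + 10 h = Jul 13 1997 6:00 PM.
Jul 13 1997 6:00 PM + 10 h = Jul 14 1997 4:00 AM.
Jul 14 1997 4:00 AM + 10 h = Jul 14 1997 2:00 PM.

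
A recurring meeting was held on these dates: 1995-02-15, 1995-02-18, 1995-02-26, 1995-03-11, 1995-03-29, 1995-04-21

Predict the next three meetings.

1995-05-19, 1995-06-21, 1995-07-29

The spacing grows by 5 each time: 3, 8, 13, 18, 23 days.
Next gap: 28 days. 1995-04-21 + 28 days = 1995-05-19.
Next gap: 33 days. 1995-05-19 + 33 days = 1995-06-21.
Next gap: 38 days. 1995-06-21 + 38 days = 1995-07-29.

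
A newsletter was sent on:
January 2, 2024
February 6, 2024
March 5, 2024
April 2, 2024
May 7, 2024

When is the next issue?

June 4, 2024

All dates are Tuesdays, 35, 28, 28, 35 days apart.
Specifically, the 1st Tuesday of each month.
June 2024 — 1st Tuesday is June 4, 2024.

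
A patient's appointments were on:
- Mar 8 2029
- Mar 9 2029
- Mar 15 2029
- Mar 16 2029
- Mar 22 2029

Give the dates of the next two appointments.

The gap pattern 1, 6, 1, 6 repeats every 2 events.
These are the Thursdays and Fridays of each week.
The following Friday is Mar 23 2029.
Next Thursday: Mar 29 2029.

Mar 23 2029, Mar 29 2029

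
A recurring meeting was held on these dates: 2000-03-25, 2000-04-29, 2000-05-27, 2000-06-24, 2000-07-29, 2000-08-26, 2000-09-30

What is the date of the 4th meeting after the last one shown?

All Saturdays; the gaps (35, 28, 28, 35, 28, 35) vary with month length.
This is the last Saturday of each month.
Last Saturday of October 2000: 2000-10-28.
Last Saturday of November 2000: 2000-11-25.
December 2000 ends with Saturday 2000-12-30.
January 2001 ends with Saturday 2001-01-27.

2001-01-27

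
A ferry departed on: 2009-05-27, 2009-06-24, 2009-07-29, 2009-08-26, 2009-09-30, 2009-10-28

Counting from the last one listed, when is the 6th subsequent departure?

Every date is a Wednesday; gaps 28, 35, 28, 35, 28 days.
Each is the last Wednesday of its month (at least one falls on the 29th or later, ruling out '4th Wednesday').
Last Wednesday of November 2009: 2009-11-25.
December 2009 ends with Wednesday 2009-12-30.
Last Wednesday of January 2010: 2010-01-27.
Last Wednesday of February 2010: 2010-02-24.
Last Wednesday of March 2010: 2010-03-31.
April 2010 ends with Wednesday 2010-04-28.

2010-04-28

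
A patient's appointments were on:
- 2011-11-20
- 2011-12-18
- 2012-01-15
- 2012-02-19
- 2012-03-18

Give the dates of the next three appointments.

2012-04-15, 2012-05-20, 2012-06-17

These are Sundays at 28- or 35-day spacing (28, 28, 35, 28).
The pattern: 3rd Sunday of the month.
April 2012 — 3rd Sunday is 2012-04-15.
3rd Sunday of May 2012: 2012-05-20.
3rd Sunday of June 2012: 2012-06-17.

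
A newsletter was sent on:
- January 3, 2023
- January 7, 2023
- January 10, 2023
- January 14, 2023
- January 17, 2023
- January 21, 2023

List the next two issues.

Gaps: 4, 3, 4, 3, 4 days — not constant, but cyclic with period 2.
The events fall on every Tuesday and Saturday.
Next Tuesday: January 24, 2023.
The following Saturday is January 28, 2023.

January 24, 2023; January 28, 2023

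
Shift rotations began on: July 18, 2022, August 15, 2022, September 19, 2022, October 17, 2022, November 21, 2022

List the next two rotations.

December 19, 2022; January 16, 2023

Gaps: 28, 35, 28, 35 days — a mix of 28 and 35. Every date is a Monday.
Each is the 3rd Monday of its month.
December 2022 — 3rd Monday is December 19, 2022.
January 2023 — 3rd Monday is January 16, 2023.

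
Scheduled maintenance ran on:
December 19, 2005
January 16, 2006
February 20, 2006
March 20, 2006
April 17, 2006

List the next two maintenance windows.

Gaps: 28, 35, 28, 28 days — a mix of 28 and 35. Every date is a Monday.
Each is the 3rd Monday of its month.
3rd Monday of May 2006: May 15, 2006.
June 2006 — 3rd Monday is June 19, 2006.

May 15, 2006; June 19, 2006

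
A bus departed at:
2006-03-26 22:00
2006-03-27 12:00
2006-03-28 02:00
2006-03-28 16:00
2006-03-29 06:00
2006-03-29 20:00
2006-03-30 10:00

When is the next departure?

Gaps: 14, 14, 14, 14, 14, 14 hours — each event is 14 hours after the previous one.
2006-03-30 10:00 + 14 h = 2006-03-31 00:00.

2006-03-31 00:00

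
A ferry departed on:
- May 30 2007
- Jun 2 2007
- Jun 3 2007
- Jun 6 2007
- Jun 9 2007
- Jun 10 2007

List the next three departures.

Jun 13 2007, Jun 16 2007, Jun 17 2007

Gaps: 3, 1, 3, 3, 1 days — not constant, but cyclic with period 3.
The events fall on every Wednesday, Saturday and Sunday.
Next Wednesday: Jun 13 2007.
Next Saturday: Jun 16 2007.
The following Sunday is Jun 17 2007.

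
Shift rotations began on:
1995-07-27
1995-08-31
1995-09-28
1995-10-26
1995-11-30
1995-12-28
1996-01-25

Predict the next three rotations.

These are Thursdays with 35, 28, 28, 35, 28, 28-day gaps.
Each is the final Thursday of its month — 1995-08-31 is past the 28th, so '4th Thursday' doesn't fit.
February 1996 ends with Thursday 1996-02-29.
March 1996 ends with Thursday 1996-03-28.
April 1996 ends with Thursday 1996-04-25.

1996-02-29, 1996-03-28, 1996-04-25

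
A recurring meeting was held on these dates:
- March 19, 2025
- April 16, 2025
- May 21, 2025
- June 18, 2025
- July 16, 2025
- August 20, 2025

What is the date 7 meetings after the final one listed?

March 18, 2026

Gaps: 28, 35, 28, 28, 35 days — a mix of 28 and 35. Every date is a Wednesday.
Each is the 3rd Wednesday of its month.
September 2025 — 3rd Wednesday is September 17, 2025.
October 2025 — 3rd Wednesday is October 15, 2025.
November 2025 — 3rd Wednesday is November 19, 2025.
December 2025 — 3rd Wednesday is December 17, 2025.
3rd Wednesday of January 2026: January 21, 2026.
3rd Wednesday of February 2026: February 18, 2026.
March 2026 — 3rd Wednesday is March 18, 2026.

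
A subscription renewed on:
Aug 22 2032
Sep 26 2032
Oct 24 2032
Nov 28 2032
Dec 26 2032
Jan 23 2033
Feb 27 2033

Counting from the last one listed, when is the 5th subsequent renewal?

These are Sundays at 28- or 35-day spacing (35, 28, 35, 28, 28, 35).
The pattern: 4th Sunday of the month.
4th Sunday of March 2033: Mar 27 2033.
April 2033 — 4th Sunday is Apr 24 2033.
May 2033 — 4th Sunday is May 22 2033.
June 2033 — 4th Sunday is Jun 26 2033.
July 2033 — 4th Sunday is Jul 24 2033.

Jul 24 2033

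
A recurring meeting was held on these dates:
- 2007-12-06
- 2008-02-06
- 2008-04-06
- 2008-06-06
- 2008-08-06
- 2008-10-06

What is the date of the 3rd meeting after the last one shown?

The day-of-month is always 6 (62, 60, 61, 61, 61 days between events).
So this recurs on the 6th of every 2 months.
December 2008: 2008-12-06.
Next: February 2009 → 2009-02-06.
April 2009: 2009-04-06.

2009-04-06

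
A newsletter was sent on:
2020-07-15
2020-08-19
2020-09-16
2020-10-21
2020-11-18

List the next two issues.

2020-12-16, 2021-01-20

These are Wednesdays at 28- or 35-day spacing (35, 28, 35, 28).
The pattern: 3rd Wednesday of the month.
December 2020 — 3rd Wednesday is 2020-12-16.
3rd Wednesday of January 2021: 2021-01-20.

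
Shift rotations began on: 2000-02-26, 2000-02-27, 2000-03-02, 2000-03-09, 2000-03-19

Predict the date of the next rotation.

The spacing grows by 3 each time: 1, 4, 7, 10 days.
Next gap: 13 days. 2000-03-19 + 13 days = 2000-04-01.

2000-04-01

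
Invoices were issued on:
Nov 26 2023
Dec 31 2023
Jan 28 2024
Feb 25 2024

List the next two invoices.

Mar 31 2024, Apr 28 2024

Every date is a Sunday; gaps 35, 28, 28 days.
Each is the last Sunday of its month (at least one falls on the 29th or later, ruling out '4th Sunday').
March 2024 ends with Sunday Mar 31 2024.
Last Sunday of April 2024: Apr 28 2024.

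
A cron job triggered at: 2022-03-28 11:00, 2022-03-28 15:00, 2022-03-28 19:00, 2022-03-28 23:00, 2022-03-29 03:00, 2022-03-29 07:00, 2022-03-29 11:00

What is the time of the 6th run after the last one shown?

The interval is a steady 4 hours (4, 4, 4, 4, 4, 4).
2022-03-29 11:00 + 4 h = 2022-03-29 15:00.
2022-03-29 15:00 + 4 h = 2022-03-29 19:00.
2022-03-29 19:00 + 4 h = 2022-03-29 23:00.
2022-03-29 23:00 + 4 h = 2022-03-30 03:00.
2022-03-30 03:00 + 4 h = 2022-03-30 07:00.
2022-03-30 07:00 + 4 h = 2022-03-30 11:00.

2022-03-30 11:00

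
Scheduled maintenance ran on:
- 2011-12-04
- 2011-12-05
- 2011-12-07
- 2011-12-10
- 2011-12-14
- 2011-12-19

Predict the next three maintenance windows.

The spacing grows by 1 each time: 1, 2, 3, 4, 5 days.
Next gap: 6 days. 2011-12-19 + 6 days = 2011-12-25.
Next gap: 7 days. 2011-12-25 + 7 days = 2012-01-01.
Next gap: 8 days. 2012-01-01 + 8 days = 2012-01-09.

2011-12-25, 2012-01-01, 2012-01-09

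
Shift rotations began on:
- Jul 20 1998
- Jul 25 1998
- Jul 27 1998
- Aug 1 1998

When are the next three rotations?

Aug 3 1998, Aug 8 1998, Aug 10 1998

Every event lands on a Monday or Saturday (gaps cycle 5, 2, 5).
So the schedule is: every Monday and Saturday.
The following Monday is Aug 3 1998.
The following Saturday is Aug 8 1998.
The following Monday is Aug 10 1998.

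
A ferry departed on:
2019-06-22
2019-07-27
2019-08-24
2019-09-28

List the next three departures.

Gaps: 35, 28, 35 days — a mix of 28 and 35. Every date is a Saturday.
Each is the 4th Saturday of its month.
October 2019 — 4th Saturday is 2019-10-26.
4th Saturday of November 2019: 2019-11-23.
4th Saturday of December 2019: 2019-12-28.

2019-10-26, 2019-11-23, 2019-12-28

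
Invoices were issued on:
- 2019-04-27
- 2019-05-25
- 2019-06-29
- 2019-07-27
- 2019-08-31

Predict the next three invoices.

2019-09-28, 2019-10-26, 2019-11-30

All Saturdays; the gaps (28, 35, 28, 35) vary with month length.
This is the last Saturday of each month.
September 2019 ends with Saturday 2019-09-28.
October 2019 ends with Saturday 2019-10-26.
November 2019 ends with Saturday 2019-11-30.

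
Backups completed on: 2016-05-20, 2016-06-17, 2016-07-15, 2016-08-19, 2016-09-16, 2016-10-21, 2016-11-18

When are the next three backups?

2016-12-16, 2017-01-20, 2017-02-17

Gaps: 28, 28, 35, 28, 35, 28 days — a mix of 28 and 35. Every date is a Friday.
Each is the 3rd Friday of its month.
December 2016 — 3rd Friday is 2016-12-16.
3rd Friday of January 2017: 2017-01-20.
3rd Friday of February 2017: 2017-02-17.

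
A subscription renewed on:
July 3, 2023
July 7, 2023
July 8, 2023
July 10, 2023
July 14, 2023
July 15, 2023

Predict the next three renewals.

The gap pattern 4, 1, 2, 4, 1 repeats every 3 events.
These are the Mondays, Fridays and Saturdays of each week.
The following Monday is July 17, 2023.
The following Friday is July 21, 2023.
Next Saturday: July 22, 2023.

July 17, 2023; July 21, 2023; July 22, 2023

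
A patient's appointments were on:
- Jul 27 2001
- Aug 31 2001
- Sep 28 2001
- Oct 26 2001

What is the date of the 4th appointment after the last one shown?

Feb 22 2002

These are Fridays with 35, 28, 28-day gaps.
Each is the final Friday of its month — Aug 31 2001 is past the 28th, so '4th Friday' doesn't fit.
Last Friday of November 2001: Nov 30 2001.
December 2001 ends with Friday Dec 28 2001.
January 2002 ends with Friday Jan 25 2002.
Last Friday of February 2002: Feb 22 2002.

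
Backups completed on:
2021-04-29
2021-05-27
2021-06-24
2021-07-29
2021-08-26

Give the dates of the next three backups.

2021-09-30, 2021-10-28, 2021-11-25

All Thursdays; the gaps (28, 28, 35, 28) vary with month length.
This is the last Thursday of each month.
September 2021 ends with Thursday 2021-09-30.
October 2021 ends with Thursday 2021-10-28.
November 2021 ends with Thursday 2021-11-25.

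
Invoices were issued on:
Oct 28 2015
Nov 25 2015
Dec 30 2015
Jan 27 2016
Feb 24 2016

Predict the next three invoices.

All Wednesdays; the gaps (28, 35, 28, 28) vary with month length.
This is the last Wednesday of each month.
Last Wednesday of March 2016: Mar 30 2016.
Last Wednesday of April 2016: Apr 27 2016.
Last Wednesday of May 2016: May 25 2016.

Mar 30 2016, Apr 27 2016, May 25 2016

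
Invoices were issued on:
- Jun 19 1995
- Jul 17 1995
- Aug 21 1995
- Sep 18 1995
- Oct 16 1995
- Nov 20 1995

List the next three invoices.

Dec 18 1995, Jan 15 1996, Feb 19 1996

These are Mondays at 28- or 35-day spacing (28, 35, 28, 28, 35).
The pattern: 3rd Monday of the month.
December 1995 — 3rd Monday is Dec 18 1995.
3rd Monday of January 1996: Jan 15 1996.
February 1996 — 3rd Monday is Feb 19 1996.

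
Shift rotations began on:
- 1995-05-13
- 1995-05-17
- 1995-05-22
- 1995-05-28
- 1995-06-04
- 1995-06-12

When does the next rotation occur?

1995-06-21

Gaps: 4, 5, 6, 7, 8 days — each gap is 1 larger than the previous one.
Next gap: 9 days. 1995-06-12 + 9 days = 1995-06-21.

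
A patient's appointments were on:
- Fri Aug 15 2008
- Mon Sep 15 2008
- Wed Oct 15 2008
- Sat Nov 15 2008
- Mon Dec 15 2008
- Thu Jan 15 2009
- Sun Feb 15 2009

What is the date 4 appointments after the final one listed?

Mon Jun 15 2009

Each date is the 15th; the gaps (31, 30, 31, 30, 31, 31) track the month lengths.
The rule is the 15th of each month.
March 2009: Sun Mar 15 2009.
Next: April 2009 → Wed Apr 15 2009.
Next: May 2009 → Fri May 15 2009.
June 2009: Mon Jun 15 2009.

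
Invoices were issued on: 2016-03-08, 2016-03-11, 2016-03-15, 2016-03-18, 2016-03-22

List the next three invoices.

The gap pattern 3, 4, 3, 4 repeats every 2 events.
These are the Tuesdays and Fridays of each week.
Next Friday: 2016-03-25.
The following Tuesday is 2016-03-29.
Next Friday: 2016-04-01.

2016-03-25, 2016-03-29, 2016-04-01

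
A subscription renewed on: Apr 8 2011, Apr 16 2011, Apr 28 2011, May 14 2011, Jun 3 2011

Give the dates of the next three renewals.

Gaps: 8, 12, 16, 20 days — each gap is 4 larger than the previous one.
Next gap: 24 days. Jun 3 2011 + 24 days = Jun 27 2011.
Next gap: 28 days. Jun 27 2011 + 28 days = Jul 25 2011.
Next gap: 32 days. Jul 25 2011 + 32 days = Aug 26 2011.

Jun 27 2011, Jul 25 2011, Aug 26 2011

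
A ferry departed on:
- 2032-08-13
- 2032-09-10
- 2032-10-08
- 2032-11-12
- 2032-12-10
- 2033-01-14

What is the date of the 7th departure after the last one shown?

Gaps: 28, 28, 35, 28, 35 days — a mix of 28 and 35. Every date is a Friday.
Each is the 2nd Friday of its month.
February 2033 — 2nd Friday is 2033-02-11.
March 2033 — 2nd Friday is 2033-03-11.
2nd Friday of April 2033: 2033-04-08.
May 2033 — 2nd Friday is 2033-05-13.
2nd Friday of June 2033: 2033-06-10.
July 2033 — 2nd Friday is 2033-07-08.
August 2033 — 2nd Friday is 2033-08-12.

2033-08-12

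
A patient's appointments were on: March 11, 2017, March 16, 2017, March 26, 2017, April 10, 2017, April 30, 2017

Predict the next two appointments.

Intervals are 5, 10, 15, 20 days — an arithmetic progression with common difference 5.
Next gap: 25 days. April 30, 2017 + 25 days = May 25, 2017.
Next gap: 30 days. May 25, 2017 + 30 days = June 24, 2017.

May 25, 2017; June 24, 2017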